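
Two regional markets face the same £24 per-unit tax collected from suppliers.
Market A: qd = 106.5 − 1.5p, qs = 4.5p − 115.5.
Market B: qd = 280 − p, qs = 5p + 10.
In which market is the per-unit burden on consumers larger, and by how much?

Market B, by £2.

Market A: pre-tax p* = £37, q* = 51; post-tax q = 24; per-unit burden on consumers = £18.
Market B: pre-tax p* = £45, q* = 235; post-tax q = 215; per-unit burden on consumers = £20.
Difference: £18 vs £20 → market B is larger by £2.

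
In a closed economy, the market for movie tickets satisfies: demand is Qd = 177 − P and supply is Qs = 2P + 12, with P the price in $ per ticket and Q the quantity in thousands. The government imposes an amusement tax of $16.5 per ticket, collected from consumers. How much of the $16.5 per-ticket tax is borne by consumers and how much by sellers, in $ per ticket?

Consumers bear $11 per ticket; sellers bear $5.5 per ticket.

Without the tax, 177 − P = 2P + 12 gives 3P = 165, so P* = $55 and Q* = 122.
With the tax collected from consumers, demand (in seller-price terms) shifts: Qd = 177 − (P + 16.5).
Solving gives Q = 111 with consumers paying $66 and sellers receiving $49.5 (the $16.5 wedge).
Burden on consumers: $11; on sellers: $5.5. (They sum to $16.5.)
The less price-elastic side of the market bears the larger share of a per-unit tax.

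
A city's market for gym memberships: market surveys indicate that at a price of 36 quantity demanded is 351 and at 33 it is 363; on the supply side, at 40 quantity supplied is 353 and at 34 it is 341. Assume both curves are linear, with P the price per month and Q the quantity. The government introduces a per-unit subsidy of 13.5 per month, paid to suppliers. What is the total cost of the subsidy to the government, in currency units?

Demand slope: (363 − 351)/(33 − 36) = -4, so Qd = 495 − 4P.
Supply slope: (341 − 353)/(34 − 40) = 2, so Qs = 2P + 273.
Without the subsidy, 495 − 4P = 2P + 273 gives 6P = 222, so P* = 37 and Q* = 347.
With a per-unit subsidy paid to suppliers, each receives P + 13.5 per unit sold, so supply becomes Qs = 2(P + 13.5) + 273.
New equilibrium: buyers pay 32.5, suppliers receive 46, Q = 365. (Wedge: Pb − Ps = −13.5.)
Outlay = t · Q = 13.5 · 365 = 4927.5.

Government outlay = 4927.5.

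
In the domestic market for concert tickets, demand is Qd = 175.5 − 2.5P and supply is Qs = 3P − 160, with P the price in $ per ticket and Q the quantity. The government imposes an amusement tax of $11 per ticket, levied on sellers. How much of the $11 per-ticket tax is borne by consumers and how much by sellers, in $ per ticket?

Before the tax: set 175.5 − 2.5P = 3P − 160 → P* = $61, Q* = 23.
With the tax collected from sellers, supply shifts: Qs = 3(P − 11) − 160.
Solving gives Q = 8 with consumers paying $67 and sellers receiving $56 (the $11 wedge).
Burden on consumers: $6; on sellers: $5. (They sum to $11.)
The less price-elastic side of the market bears the larger share of a per-unit tax.

Consumers bear $6 per ticket; sellers bear $5 per ticket.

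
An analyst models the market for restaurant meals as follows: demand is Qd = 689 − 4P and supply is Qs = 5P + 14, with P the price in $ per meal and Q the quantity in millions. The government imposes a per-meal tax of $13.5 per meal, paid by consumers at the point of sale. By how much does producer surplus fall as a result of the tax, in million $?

Producer surplus falls by $2244 million.

Without the tax, 689 − 4P = 5P + 14 gives 9P = 675, so P* = $75 and Q* = 389.
With the tax collected from consumers, demand (in seller-price terms) shifts: Qd = 689 − 4(P + 13.5).
New equilibrium: consumers pay $82.5, suppliers receive $69, Q = 359. (Wedge: Pb − Ps = 13.5.)
ΔPS is the trapezoid between Q = 359 and Q = 389 of height $6: ½ · (389 + 359) · 6 = $2244.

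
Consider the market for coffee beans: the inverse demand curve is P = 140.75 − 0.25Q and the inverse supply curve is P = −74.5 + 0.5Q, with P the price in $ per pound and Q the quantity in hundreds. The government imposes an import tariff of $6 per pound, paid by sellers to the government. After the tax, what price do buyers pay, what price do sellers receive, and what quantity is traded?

Rewrite in direct form: Qd = 563 − 4P and Qs = 2P + 149.
Before the tax: set 563 − 4P = 2P + 149 → P* = $69, Q* = 287.
With the tax collected from sellers, supply shifts: Qs = 2(P − 6) + 149.
Solving gives Q = 279 with buyers paying $71 and sellers receiving $65 (the $6 wedge).
The less price-elastic side of the market bears the larger share of a per-unit tax.

Buyers pay $71; sellers receive $65; quantity = 279.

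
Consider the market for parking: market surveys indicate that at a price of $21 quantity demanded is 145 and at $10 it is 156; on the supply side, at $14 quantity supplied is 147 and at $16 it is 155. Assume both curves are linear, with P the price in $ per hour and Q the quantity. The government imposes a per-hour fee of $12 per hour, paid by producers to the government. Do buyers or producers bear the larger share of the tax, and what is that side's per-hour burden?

Demand slope: (156 − 145)/(10 − 21) = -1, so Qd = 166 − P.
Supply slope: (155 − 147)/(16 − 14) = 4, so Qs = 4P + 91.
Without the tax, 166 − P = 4P + 91 gives 5P = 75, so P* = $15 and Q* = 151.
With the tax collected from producers, supply shifts: Qs = 4(P − 12) + 91.
Solving gives Q = 141.4 with buyers paying $24.6 and producers receiving $12.6 (the $12 wedge).
Per-hour burden: buyers $9.6, producers $2.4.
Buyers take the larger share because demand is less price-elastic here (demand slope 1 vs supply slope 4).

Buyers bear the larger share: $9.6 per hour.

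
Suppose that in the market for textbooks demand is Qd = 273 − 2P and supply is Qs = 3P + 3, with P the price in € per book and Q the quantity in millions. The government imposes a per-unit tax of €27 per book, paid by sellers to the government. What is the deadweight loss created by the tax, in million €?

Before the tax: set 273 − 2P = 3P + 3 → P* = €54, Q* = 165.
With the tax collected from sellers, supply shifts: Qs = 3(P − 27) + 3.
New equilibrium: buyers pay €70.2, sellers receive €43.2, Q = 132.6. (Wedge: Pb − Ps = 27.)
Quantity falls by |ΔQ| = |165 − 132.6| = 32.4.
DWL = ½ · t · |ΔQ| = ½ · 27 · 32.4 = €437.4.

Deadweight loss = €437.4 million.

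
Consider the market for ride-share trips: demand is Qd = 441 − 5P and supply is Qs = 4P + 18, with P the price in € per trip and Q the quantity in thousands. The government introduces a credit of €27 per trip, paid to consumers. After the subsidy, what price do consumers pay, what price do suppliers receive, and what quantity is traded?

Without the subsidy, 441 − 5P = 4P + 18 gives 9P = 423, so P* = €47 and Q* = 206.
With a per-unit subsidy paid to consumers, each effectively pays P − 27, so demand becomes Qd = 441 − 5(P − 27).
New equilibrium: consumers pay €35, suppliers receive €62, Q = 266. (Wedge: Pb − Ps = −27.)

Consumers pay €35; suppliers receive €62; quantity = 266.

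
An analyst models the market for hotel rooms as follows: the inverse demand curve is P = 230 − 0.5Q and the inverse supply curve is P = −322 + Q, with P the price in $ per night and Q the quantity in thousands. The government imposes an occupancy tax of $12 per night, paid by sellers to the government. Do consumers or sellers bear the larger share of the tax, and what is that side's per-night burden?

Sellers bear the larger share: $8 per night.

Rewrite in direct form: Qd = 460 − 2P and Qs = P + 322.
Before the tax: set 460 − 2P = P + 322 → P* = $46, Q* = 368.
With the tax collected from sellers, supply shifts: Qs = (P − 12) + 322.
New equilibrium: consumers pay $50, sellers receive $38, Q = 360. (Wedge: Pb − Ps = 12.)
Per-night burden: consumers $4, sellers $8.
Sellers take the larger share because supply is less price-elastic here (demand slope 2 vs supply slope 1).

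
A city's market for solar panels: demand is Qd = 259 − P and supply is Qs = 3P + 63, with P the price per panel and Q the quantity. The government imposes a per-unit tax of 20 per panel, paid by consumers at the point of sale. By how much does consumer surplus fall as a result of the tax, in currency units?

Consumer surplus falls by 3037.5.

Before the tax: set 259 − P = 3P + 63 → P* = 49, Q* = 210.
With the tax collected from consumers, demand (in seller-price terms) shifts: Qd = 259 − (P + 20).
New equilibrium: consumers pay 64, producers receive 44, Q = 195. (Wedge: Pb − Ps = 20.)
ΔCS is the trapezoid between Q = 195 and Q = 210 of height 15: ½ · (210 + 195) · 15 = 3037.5.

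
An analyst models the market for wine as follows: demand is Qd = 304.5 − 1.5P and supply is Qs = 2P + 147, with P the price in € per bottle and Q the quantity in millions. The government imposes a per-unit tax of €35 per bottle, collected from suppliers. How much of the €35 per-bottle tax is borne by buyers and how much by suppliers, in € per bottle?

Without the tax, 304.5 − 1.5P = 2P + 147 gives 3.5P = 157.5, so P* = €45 and Q* = 237.
With the tax collected from suppliers, supply shifts: Qs = 2(P − 35) + 147.
Solving gives Q = 207 with buyers paying €65 and suppliers receiving €30 (the €35 wedge).
Burden on buyers: €20; on suppliers: €15. (They sum to €35.)

Buyers bear €20 per bottle; suppliers bear €15 per bottle.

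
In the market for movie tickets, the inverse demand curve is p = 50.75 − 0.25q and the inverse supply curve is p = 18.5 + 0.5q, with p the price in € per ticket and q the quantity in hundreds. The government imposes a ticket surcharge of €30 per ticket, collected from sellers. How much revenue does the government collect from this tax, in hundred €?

Tax revenue = €90 hundred.

Inverting to q(p) form: qd = 203 − 4p; qs = 2p − 37.
Without the tax, 203 − 4p = 2p − 37 gives 6p = 240, so p* = €40 and q* = 43.
With the tax collected from sellers, supply shifts: qs = 2(p − 30) − 37.
New equilibrium: buyers pay €50, sellers receive €20, q = 3. (Wedge: pb − ps = 30.)
Revenue = t · Q = 30 · 3 = €90.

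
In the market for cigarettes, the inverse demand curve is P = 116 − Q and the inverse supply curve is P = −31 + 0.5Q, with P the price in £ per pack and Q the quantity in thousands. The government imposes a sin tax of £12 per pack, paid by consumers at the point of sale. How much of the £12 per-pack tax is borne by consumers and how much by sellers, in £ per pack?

Rewrite in direct form: Qd = 116 − P and Qs = 2P + 62.
Without the tax, 116 − P = 2P + 62 gives 3P = 54, so P* = £18 and Q* = 98.
With the tax collected from consumers, demand (in seller-price terms) shifts: Qd = 116 − (P + 12).
Solving gives Q = 90 with consumers paying £26 and sellers receiving £14 (the £12 wedge).
Burden on consumers: £8; on sellers: £4. (They sum to £12.)
The less price-elastic side of the market bears the larger share of a per-unit tax.

Consumers bear £8 per pack; sellers bear £4 per pack.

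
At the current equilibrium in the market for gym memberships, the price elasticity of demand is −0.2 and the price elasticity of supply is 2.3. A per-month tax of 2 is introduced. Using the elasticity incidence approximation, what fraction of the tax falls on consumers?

Incidence ratio: consumers' share ≈ εs / (εs + |εd|) = 2.3 / (2.3 + 0.2) = 0.92.
Supply is the more elastic side, so consumers bear the larger share.

Consumers' share ≈ 0.92.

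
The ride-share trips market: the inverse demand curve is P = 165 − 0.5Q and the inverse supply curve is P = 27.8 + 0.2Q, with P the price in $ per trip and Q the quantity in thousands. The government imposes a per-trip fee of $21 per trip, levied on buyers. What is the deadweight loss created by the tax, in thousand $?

Deadweight loss = $315 thousand.

Inverting to Q(P) form: Qd = 330 − 2P; Qs = 5P − 139.
Without the tax, 330 − 2P = 5P − 139 gives 7P = 469, so P* = $67 and Q* = 196.
With the tax collected from buyers, demand (in seller-price terms) shifts: Qd = 330 − 2(P + 21).
Solving gives Q = 166 with buyers paying $82 and producers receiving $61 (the $21 wedge).
Quantity falls by |ΔQ| = |196 − 166| = 30.
DWL = ½ · t · |ΔQ| = ½ · 21 · 30 = $315.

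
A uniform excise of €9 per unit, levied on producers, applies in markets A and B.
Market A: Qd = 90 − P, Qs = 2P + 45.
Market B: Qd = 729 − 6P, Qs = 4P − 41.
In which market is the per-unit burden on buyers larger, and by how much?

Market A, by €2.4.

Market A: pre-tax P* = €15, Q* = 75; post-tax Q = 69; per-unit burden on buyers = €6.
Market B: pre-tax P* = €77, Q* = 267; post-tax Q = 245.4; per-unit burden on buyers = €3.6.
Difference: €6 vs €3.6 → market A is larger by €2.4.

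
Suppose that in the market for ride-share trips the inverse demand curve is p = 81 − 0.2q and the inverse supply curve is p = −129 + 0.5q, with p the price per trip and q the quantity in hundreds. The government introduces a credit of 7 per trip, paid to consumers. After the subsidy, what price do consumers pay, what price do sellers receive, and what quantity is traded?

Rewrite in direct form: qd = 405 − 5p and qs = 2p + 258.
Without the subsidy, 405 − 5p = 2p + 258 gives 7p = 147, so p* = 21 and q* = 300.
With a per-unit subsidy paid to consumers, each effectively pays p − 7, so demand becomes qd = 405 − 5(p − 7).
New equilibrium: consumers pay 19, sellers receive 26, q = 310. (Wedge: pb − ps = −7.)

Consumers pay 19; sellers receive 26; quantity = 310.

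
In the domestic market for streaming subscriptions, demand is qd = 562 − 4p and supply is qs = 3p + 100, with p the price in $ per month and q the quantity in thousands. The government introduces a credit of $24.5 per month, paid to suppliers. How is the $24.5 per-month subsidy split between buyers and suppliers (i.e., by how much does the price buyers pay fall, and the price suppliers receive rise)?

Buyers gain $10.5 per month; suppliers gain $14 per month.

Before the subsidy: set 562 − 4p = 3p + 100 → p* = $66, q* = 298.
With a per-unit subsidy paid to suppliers, each receives p + 24.5 per unit sold, so supply becomes qs = 3(p + 24.5) + 100.
Solving gives q = 340 with buyers paying $55.5 and suppliers receiving $80 (the $24.5 wedge).
Gain to buyers: $10.5; to suppliers: $14. (They sum to $24.5.)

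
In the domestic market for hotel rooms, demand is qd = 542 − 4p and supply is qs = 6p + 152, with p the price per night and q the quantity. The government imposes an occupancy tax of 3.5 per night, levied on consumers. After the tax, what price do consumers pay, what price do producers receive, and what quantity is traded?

Without the tax, 542 − 4p = 6p + 152 gives 10p = 390, so p* = 39 and q* = 386.
With the tax collected from consumers, demand (in seller-price terms) shifts: qd = 542 − 4(p + 3.5).
New equilibrium: consumers pay 41.1, producers receive 37.6, q = 377.6. (Wedge: pb − ps = 3.5.)

Consumers pay 41.1; producers receive 37.6; quantity = 377.6.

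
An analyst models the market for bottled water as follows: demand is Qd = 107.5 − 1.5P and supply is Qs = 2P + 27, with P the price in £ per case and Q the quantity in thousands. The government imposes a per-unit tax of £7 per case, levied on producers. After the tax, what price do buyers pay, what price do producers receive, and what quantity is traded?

Without the tax, 107.5 − 1.5P = 2P + 27 gives 3.5P = 80.5, so P* = £23 and Q* = 73.
With the tax collected from producers, supply shifts: Qs = 2(P − 7) + 27.
New equilibrium: buyers pay £27, producers receive £20, Q = 67. (Wedge: Pb − Ps = 7.)

Buyers pay £27; producers receive £20; quantity = 67.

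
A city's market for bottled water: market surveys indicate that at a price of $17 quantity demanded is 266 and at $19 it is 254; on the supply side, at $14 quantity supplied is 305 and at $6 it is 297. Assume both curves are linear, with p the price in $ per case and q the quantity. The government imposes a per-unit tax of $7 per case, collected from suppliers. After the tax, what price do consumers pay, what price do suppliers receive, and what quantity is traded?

Consumers pay $12; suppliers receive $5; quantity = 296.

Demand slope: (254 − 266)/(19 − 17) = -6, so qd = 368 − 6p.
Supply slope: (297 − 305)/(6 − 14) = 1, so qs = p + 291.
Without the tax, 368 − 6p = p + 291 gives 7p = 77, so p* = $11 and q* = 302.
With the tax collected from suppliers, supply shifts: qs = (p − 7) + 291.
New equilibrium: consumers pay $12, suppliers receive $5, q = 296. (Wedge: pb − ps = 7.)
The less price-elastic side of the market bears the larger share of a per-unit tax.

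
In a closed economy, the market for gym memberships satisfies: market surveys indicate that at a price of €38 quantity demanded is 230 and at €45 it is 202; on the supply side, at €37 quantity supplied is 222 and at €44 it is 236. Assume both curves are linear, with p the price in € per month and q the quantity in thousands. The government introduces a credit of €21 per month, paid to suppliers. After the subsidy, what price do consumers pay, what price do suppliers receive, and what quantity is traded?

Demand slope: (202 − 230)/(45 − 38) = -4, so qd = 382 − 4p.
Supply slope: (236 − 222)/(44 − 37) = 2, so qs = 2p + 148.
Before the subsidy: set 382 − 4p = 2p + 148 → p* = €39, q* = 226.
With a per-unit subsidy paid to suppliers, each receives p + 21 per unit sold, so supply becomes qs = 2(p + 21) + 148.
Solving gives q = 254 with consumers paying €32 and suppliers receiving €53 (the €21 wedge).

Consumers pay €32; suppliers receive €53; quantity = 254.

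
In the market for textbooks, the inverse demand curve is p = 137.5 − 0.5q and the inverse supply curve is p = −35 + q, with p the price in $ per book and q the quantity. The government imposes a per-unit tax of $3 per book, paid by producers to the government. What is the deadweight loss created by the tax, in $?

Deadweight loss = $3.

Rewrite in direct form: qd = 275 − 2p and qs = p + 35.
Before the tax: set 275 − 2p = p + 35 → p* = $80, q* = 115.
With the tax collected from producers, supply shifts: qs = (p − 3) + 35.
Solving gives q = 113 with consumers paying $81 and producers receiving $78 (the $3 wedge).
Quantity falls by |ΔQ| = |115 − 113| = 2.
DWL = ½ · t · |ΔQ| = ½ · 3 · 2 = $3.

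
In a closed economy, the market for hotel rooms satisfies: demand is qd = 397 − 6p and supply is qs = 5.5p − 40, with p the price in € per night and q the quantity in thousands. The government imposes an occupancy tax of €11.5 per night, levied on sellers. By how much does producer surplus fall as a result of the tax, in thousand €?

Producer surplus falls by €915 thousand.

Without the tax, 397 − 6p = 5.5p − 40 gives 11.5p = 437, so p* = €38 and q* = 169.
With the tax collected from sellers, supply shifts: qs = 5.5(p − 11.5) − 40.
Solving gives q = 136 with consumers paying €43.5 and sellers receiving €32 (the €11.5 wedge).
ΔPS is the trapezoid between Q = 136 and Q = 169 of height €6: ½ · (169 + 136) · 6 = €915.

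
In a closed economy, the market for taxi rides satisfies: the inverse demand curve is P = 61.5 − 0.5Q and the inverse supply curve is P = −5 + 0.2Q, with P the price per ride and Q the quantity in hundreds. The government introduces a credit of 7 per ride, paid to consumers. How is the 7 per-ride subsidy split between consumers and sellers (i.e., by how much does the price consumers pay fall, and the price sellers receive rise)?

Inverting to Q(P) form: Qd = 123 − 2P; Qs = 5P + 25.
Without the subsidy, 123 − 2P = 5P + 25 gives 7P = 98, so P* = 14 and Q* = 95.
With a per-unit subsidy paid to consumers, each effectively pays P − 7, so demand becomes Qd = 123 − 2(P − 7).
Solving gives Q = 105 with consumers paying 9 and sellers receiving 16 (the 7 wedge).
Gain to consumers: 5; to sellers: 2. (They sum to 7.)

Consumers gain 5 per ride; sellers gain 2 per ride.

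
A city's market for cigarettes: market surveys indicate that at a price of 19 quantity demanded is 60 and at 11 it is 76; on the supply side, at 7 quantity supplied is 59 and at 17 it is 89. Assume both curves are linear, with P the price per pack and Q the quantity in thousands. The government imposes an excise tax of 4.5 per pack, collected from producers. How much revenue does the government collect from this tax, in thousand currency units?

Tax revenue = 308.7 thousand.

Demand slope: (76 − 60)/(11 − 19) = -2, so Qd = 98 − 2P.
Supply slope: (89 − 59)/(17 − 7) = 3, so Qs = 3P + 38.
Before the tax: set 98 − 2P = 3P + 38 → P* = 12, Q* = 74.
With the tax collected from producers, supply shifts: Qs = 3(P − 4.5) + 38.
New equilibrium: consumers pay 14.7, producers receive 10.2, Q = 68.6. (Wedge: Pb − Ps = 4.5.)
Revenue = t · Q = 4.5 · 68.6 = 308.7.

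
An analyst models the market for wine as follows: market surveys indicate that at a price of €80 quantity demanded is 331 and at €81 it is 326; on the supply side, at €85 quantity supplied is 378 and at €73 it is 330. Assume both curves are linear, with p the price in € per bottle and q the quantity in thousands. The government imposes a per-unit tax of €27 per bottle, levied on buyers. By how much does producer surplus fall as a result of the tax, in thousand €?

Producer surplus falls by €4740 thousand.

Demand slope: (326 − 331)/(81 − 80) = -5, so qd = 731 − 5p.
Supply slope: (330 − 378)/(73 − 85) = 4, so qs = 4p + 38.
Without the tax, 731 − 5p = 4p + 38 gives 9p = 693, so p* = €77 and q* = 346.
With the tax collected from buyers, demand (in seller-price terms) shifts: qd = 731 − 5(p + 27).
New equilibrium: buyers pay €89, producers receive €62, q = 286. (Wedge: pb − ps = 27.)
ΔPS is the trapezoid between Q = 286 and Q = 346 of height €15: ½ · (346 + 286) · 15 = €4740.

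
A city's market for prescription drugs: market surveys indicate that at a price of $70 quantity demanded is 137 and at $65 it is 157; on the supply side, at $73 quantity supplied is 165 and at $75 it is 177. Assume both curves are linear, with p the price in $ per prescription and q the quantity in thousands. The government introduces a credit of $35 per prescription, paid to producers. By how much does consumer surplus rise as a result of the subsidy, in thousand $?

Consumer surplus rises by $3843 thousand.

Demand slope: (157 − 137)/(65 − 70) = -4, so qd = 417 − 4p.
Supply slope: (177 − 165)/(75 − 73) = 6, so qs = 6p − 273.
Before the subsidy: set 417 − 4p = 6p − 273 → p* = $69, q* = 141.
With a per-unit subsidy paid to producers, each receives p + 35 per unit sold, so supply becomes qs = 6(p + 35) − 273.
New equilibrium: buyers pay $48, producers receive $83, q = 225. (Wedge: pb − ps = −35.)
ΔCS is the trapezoid between Q = 225 and Q = 141 of height $21: ½ · (141 + 225) · 21 = $3843.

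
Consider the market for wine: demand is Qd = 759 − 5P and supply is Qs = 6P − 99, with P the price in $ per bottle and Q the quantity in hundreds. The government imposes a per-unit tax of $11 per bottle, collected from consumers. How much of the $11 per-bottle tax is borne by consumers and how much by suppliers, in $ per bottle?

Consumers bear $6 per bottle; suppliers bear $5 per bottle.

Before the tax: set 759 − 5P = 6P − 99 → P* = $78, Q* = 369.
With the tax collected from consumers, demand (in seller-price terms) shifts: Qd = 759 − 5(P + 11).
New equilibrium: consumers pay $84, suppliers receive $73, Q = 339. (Wedge: Pb − Ps = 11.)
Burden on consumers: $6; on suppliers: $5. (They sum to $11.)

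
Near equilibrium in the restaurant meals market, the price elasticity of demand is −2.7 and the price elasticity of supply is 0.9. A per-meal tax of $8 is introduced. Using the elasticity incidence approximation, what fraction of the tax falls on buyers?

Incidence ratio: buyers' share ≈ εs / (εs + |εd|) = 0.9 / (0.9 + 2.7) = 0.25.
Supply is the less elastic side, so buyers bear the smaller share.

Buyers' share ≈ 0.25.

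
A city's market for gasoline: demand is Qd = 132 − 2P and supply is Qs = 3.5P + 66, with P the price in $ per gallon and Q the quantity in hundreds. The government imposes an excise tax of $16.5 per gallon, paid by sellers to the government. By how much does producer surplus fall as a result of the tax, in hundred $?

Producer surplus falls by $585 hundred.

Before the tax: set 132 − 2P = 3.5P + 66 → P* = $12, Q* = 108.
With the tax collected from sellers, supply shifts: Qs = 3.5(P − 16.5) + 66.
Solving gives Q = 87 with consumers paying $22.5 and sellers receiving $6 (the $16.5 wedge).
ΔPS is the trapezoid between Q = 87 and Q = 108 of height $6: ½ · (108 + 87) · 6 = $585.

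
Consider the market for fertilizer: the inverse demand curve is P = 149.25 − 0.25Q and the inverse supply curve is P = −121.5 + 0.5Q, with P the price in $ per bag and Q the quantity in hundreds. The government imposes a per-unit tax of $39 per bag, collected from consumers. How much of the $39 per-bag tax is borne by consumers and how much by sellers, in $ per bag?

Consumers bear $13 per bag; sellers bear $26 per bag.

Rewrite in direct form: Qd = 597 − 4P and Qs = 2P + 243.
Without the tax, 597 − 4P = 2P + 243 gives 6P = 354, so P* = $59 and Q* = 361.
With the tax collected from consumers, demand (in seller-price terms) shifts: Qd = 597 − 4(P + 39).
Solving gives Q = 309 with consumers paying $72 and sellers receiving $33 (the $39 wedge).
Burden on consumers: $13; on sellers: $26. (They sum to $39.)
The less price-elastic side of the market bears the larger share of a per-unit tax.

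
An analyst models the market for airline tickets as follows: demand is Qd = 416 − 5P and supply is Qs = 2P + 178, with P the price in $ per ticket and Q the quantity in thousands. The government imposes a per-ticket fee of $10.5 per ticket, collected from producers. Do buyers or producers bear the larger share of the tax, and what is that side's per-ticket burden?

Without the tax, 416 − 5P = 2P + 178 gives 7P = 238, so P* = $34 and Q* = 246.
With the tax collected from producers, supply shifts: Qs = 2(P − 10.5) + 178.
New equilibrium: buyers pay $37, producers receive $26.5, Q = 231. (Wedge: Pb − Ps = 10.5.)
Per-ticket burden: buyers $3, producers $7.5.
Producers take the larger share because supply is less price-elastic here (demand slope 5 vs supply slope 2).
The less price-elastic side of the market bears the larger share of a per-unit tax.

Producers bear the larger share: $7.5 per ticket.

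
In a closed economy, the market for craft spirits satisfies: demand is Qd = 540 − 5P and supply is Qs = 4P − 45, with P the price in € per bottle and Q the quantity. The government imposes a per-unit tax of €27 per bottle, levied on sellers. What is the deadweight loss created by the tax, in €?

Without the tax, 540 − 5P = 4P − 45 gives 9P = 585, so P* = €65 and Q* = 215.
With the tax collected from sellers, supply shifts: Qs = 4(P − 27) − 45.
New equilibrium: consumers pay €77, sellers receive €50, Q = 155. (Wedge: Pb − Ps = 27.)
Quantity falls by |ΔQ| = |215 − 155| = 60.
DWL = ½ · t · |ΔQ| = ½ · 27 · 60 = €810.

Deadweight loss = €810.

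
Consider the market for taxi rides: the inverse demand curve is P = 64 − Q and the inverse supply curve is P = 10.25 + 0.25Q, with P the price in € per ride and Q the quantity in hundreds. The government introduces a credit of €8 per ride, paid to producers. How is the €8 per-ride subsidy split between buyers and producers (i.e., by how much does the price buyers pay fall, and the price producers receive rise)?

Buyers gain €6.4 per ride; producers gain €1.6 per ride.

Inverting to Q(P) form: Qd = 64 − P; Qs = 4P − 41.
Before the subsidy: set 64 − P = 4P − 41 → P* = €21, Q* = 43.
With a per-unit subsidy paid to producers, each receives P + 8 per unit sold, so supply becomes Qs = 4(P + 8) − 41.
New equilibrium: buyers pay €14.6, producers receive €22.6, Q = 49.4. (Wedge: Pb − Ps = −8.)
Gain to buyers: €6.4; to producers: €1.6. (They sum to €8.)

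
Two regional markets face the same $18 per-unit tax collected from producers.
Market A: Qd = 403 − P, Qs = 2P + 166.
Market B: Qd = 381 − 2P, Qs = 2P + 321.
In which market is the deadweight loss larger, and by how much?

Market B, by $54.

Market A: pre-tax P* = $79, Q* = 324; post-tax Q = 312; deadweight loss = $108.
Market B: pre-tax P* = $15, Q* = 351; post-tax Q = 333; deadweight loss = $162.
Difference: $108 vs $162 → market B is larger by $54.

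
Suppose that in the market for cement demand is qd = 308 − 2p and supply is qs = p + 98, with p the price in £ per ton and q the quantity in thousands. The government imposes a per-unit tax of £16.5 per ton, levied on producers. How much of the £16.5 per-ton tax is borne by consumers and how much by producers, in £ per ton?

Consumers bear £5.5 per ton; producers bear £11 per ton.

Without the tax, 308 − 2p = p + 98 gives 3p = 210, so p* = £70 and q* = 168.
With the tax collected from producers, supply shifts: qs = (p − 16.5) + 98.
Solving gives q = 157 with consumers paying £75.5 and producers receiving £59 (the £16.5 wedge).
Burden on consumers: £5.5; on producers: £11. (They sum to £16.5.)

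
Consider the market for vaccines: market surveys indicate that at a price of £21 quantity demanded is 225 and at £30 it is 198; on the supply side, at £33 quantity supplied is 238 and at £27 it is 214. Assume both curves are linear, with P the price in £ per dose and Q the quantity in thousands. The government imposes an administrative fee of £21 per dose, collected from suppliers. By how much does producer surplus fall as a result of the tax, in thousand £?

Producer surplus falls by £1728 thousand.

Demand slope: (198 − 225)/(30 − 21) = -3, so Qd = 288 − 3P.
Supply slope: (214 − 238)/(27 − 33) = 4, so Qs = 4P + 106.
Without the tax, 288 − 3P = 4P + 106 gives 7P = 182, so P* = £26 and Q* = 210.
With the tax collected from suppliers, supply shifts: Qs = 4(P − 21) + 106.
New equilibrium: buyers pay £38, suppliers receive £17, Q = 174. (Wedge: Pb − Ps = 21.)
ΔPS is the trapezoid between Q = 174 and Q = 210 of height £9: ½ · (210 + 174) · 9 = £1728.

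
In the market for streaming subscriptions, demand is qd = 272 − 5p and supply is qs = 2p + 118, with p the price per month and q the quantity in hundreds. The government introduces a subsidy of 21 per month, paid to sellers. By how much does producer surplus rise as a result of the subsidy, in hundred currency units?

Producer surplus rises by 2655 hundred.

Without the subsidy, 272 − 5p = 2p + 118 gives 7p = 154, so p* = 22 and q* = 162.
With a per-unit subsidy paid to sellers, each receives p + 21 per unit sold, so supply becomes qs = 2(p + 21) + 118.
Solving gives q = 192 with buyers paying 16 and sellers receiving 37 (the 21 wedge).
ΔPS is the trapezoid between Q = 192 and Q = 162 of height 15: ½ · (162 + 192) · 15 = 2655.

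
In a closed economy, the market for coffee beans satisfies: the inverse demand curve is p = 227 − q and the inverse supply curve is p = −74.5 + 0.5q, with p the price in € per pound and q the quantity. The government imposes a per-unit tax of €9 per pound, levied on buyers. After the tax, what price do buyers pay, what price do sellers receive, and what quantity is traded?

Buyers pay €32; sellers receive €23; quantity = 195.

Rewrite in direct form: qd = 227 − p and qs = 2p + 149.
Before the tax: set 227 − p = 2p + 149 → p* = €26, q* = 201.
With the tax collected from buyers, demand (in seller-price terms) shifts: qd = 227 − (p + 9).
Solving gives q = 195 with buyers paying €32 and sellers receiving €23 (the €9 wedge).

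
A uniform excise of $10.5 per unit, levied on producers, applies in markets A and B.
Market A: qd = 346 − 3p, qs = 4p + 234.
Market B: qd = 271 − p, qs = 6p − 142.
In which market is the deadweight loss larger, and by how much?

Market A, by $47.25.

Market A: pre-tax p* = $16, q* = 298; post-tax q = 280; deadweight loss = $94.5.
Market B: pre-tax p* = $59, q* = 212; post-tax q = 203; deadweight loss = $47.25.
Difference: $94.5 vs $47.25 → market A is larger by $47.25.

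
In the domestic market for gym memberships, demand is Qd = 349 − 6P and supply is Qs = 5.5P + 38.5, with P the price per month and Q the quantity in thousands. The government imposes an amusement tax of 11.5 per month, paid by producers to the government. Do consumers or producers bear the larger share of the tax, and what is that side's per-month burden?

Producers bear the larger share: 6 per month.

Before the tax: set 349 − 6P = 5.5P + 38.5 → P* = 27, Q* = 187.
With the tax collected from producers, supply shifts: Qs = 5.5(P − 11.5) + 38.5.
New equilibrium: consumers pay 32.5, producers receive 21, Q = 154. (Wedge: Pb − Ps = 11.5.)
Per-month burden: consumers 5.5, producers 6.
Producers take the larger share because supply is less price-elastic here (demand slope 6 vs supply slope 5.5).
The less price-elastic side of the market bears the larger share of a per-unit tax.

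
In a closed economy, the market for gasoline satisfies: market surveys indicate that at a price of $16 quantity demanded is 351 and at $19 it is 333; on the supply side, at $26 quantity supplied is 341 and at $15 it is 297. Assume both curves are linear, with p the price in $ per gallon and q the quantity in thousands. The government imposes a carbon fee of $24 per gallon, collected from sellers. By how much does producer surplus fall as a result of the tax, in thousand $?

Producer surplus falls by $4207.68 thousand.

Demand slope: (333 − 351)/(19 − 16) = -6, so qd = 447 − 6p.
Supply slope: (297 − 341)/(15 − 26) = 4, so qs = 4p + 237.
Without the tax, 447 − 6p = 4p + 237 gives 10p = 210, so p* = $21 and q* = 321.
With the tax collected from sellers, supply shifts: qs = 4(p − 24) + 237.
Solving gives q = 263.4 with buyers paying $30.6 and sellers receiving $6.6 (the $24 wedge).
ΔPS is the trapezoid between Q = 263.4 and Q = 321 of height $14.4: ½ · (321 + 263.4) · 14.4 = $4207.68.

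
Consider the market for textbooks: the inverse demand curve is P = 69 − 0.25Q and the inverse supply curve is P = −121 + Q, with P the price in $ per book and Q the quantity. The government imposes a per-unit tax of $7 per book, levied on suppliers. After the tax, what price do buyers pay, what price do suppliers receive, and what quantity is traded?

Buyers pay $32.4; suppliers receive $25.4; quantity = 146.4.

Inverting to Q(P) form: Qd = 276 − 4P; Qs = P + 121.
Before the tax: set 276 − 4P = P + 121 → P* = $31, Q* = 152.
With the tax collected from suppliers, supply shifts: Qs = (P − 7) + 121.
Solving gives Q = 146.4 with buyers paying $32.4 and suppliers receiving $25.4 (the $7 wedge).
The less price-elastic side of the market bears the larger share of a per-unit tax.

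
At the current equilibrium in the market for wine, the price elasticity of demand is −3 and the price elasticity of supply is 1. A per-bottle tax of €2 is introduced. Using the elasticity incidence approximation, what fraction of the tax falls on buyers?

Buyers' share ≈ 0.25.

Incidence ratio: buyers' share ≈ εs / (εs + |εd|) = 1 / (1 + 3) = 0.25.
Supply is the less elastic side, so buyers bear the smaller share.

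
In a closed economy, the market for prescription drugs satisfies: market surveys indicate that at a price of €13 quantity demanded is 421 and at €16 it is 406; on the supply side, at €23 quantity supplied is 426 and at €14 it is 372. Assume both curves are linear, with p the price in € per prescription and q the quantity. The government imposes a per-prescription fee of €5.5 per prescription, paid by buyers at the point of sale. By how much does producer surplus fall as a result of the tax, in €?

Demand slope: (406 − 421)/(16 − 13) = -5, so qd = 486 − 5p.
Supply slope: (372 − 426)/(14 − 23) = 6, so qs = 6p + 288.
Without the tax, 486 − 5p = 6p + 288 gives 11p = 198, so p* = €18 and q* = 396.
With the tax collected from buyers, demand (in seller-price terms) shifts: qd = 486 − 5(p + 5.5).
New equilibrium: buyers pay €21, producers receive €15.5, q = 381. (Wedge: pb − ps = 5.5.)
ΔPS is the trapezoid between Q = 381 and Q = 396 of height €2.5: ½ · (396 + 381) · 2.5 = €971.25.

Producer surplus falls by €971.25.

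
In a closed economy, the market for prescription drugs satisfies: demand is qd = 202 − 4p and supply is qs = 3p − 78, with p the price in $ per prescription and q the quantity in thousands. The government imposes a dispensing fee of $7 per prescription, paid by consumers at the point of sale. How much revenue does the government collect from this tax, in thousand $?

Tax revenue = $210 thousand.

Without the tax, 202 − 4p = 3p − 78 gives 7p = 280, so p* = $40 and q* = 42.
With the tax collected from consumers, demand (in seller-price terms) shifts: qd = 202 − 4(p + 7).
Solving gives q = 30 with consumers paying $43 and suppliers receiving $36 (the $7 wedge).
Revenue = t · Q = 7 · 30 = $210.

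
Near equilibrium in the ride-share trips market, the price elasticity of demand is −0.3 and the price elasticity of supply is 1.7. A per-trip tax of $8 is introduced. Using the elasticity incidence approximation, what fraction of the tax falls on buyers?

Incidence ratio: buyers' share ≈ εs / (εs + |εd|) = 1.7 / (1.7 + 0.3) = 0.85.
Supply is the more elastic side, so buyers bear the larger share.

Buyers' share ≈ 0.85.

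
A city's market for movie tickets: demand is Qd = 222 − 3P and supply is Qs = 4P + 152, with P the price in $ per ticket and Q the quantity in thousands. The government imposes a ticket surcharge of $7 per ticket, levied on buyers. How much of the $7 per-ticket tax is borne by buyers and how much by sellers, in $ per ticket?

Without the tax, 222 − 3P = 4P + 152 gives 7P = 70, so P* = $10 and Q* = 192.
With the tax collected from buyers, demand (in seller-price terms) shifts: Qd = 222 − 3(P + 7).
New equilibrium: buyers pay $14, sellers receive $7, Q = 180. (Wedge: Pb − Ps = 7.)
Burden on buyers: $4; on sellers: $3. (They sum to $7.)

Buyers bear $4 per ticket; sellers bear $3 per ticket.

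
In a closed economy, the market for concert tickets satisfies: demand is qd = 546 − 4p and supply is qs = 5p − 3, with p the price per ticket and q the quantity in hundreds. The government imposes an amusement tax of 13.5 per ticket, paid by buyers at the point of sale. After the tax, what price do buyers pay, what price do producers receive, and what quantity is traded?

Without the tax, 546 − 4p = 5p − 3 gives 9p = 549, so p* = 61 and q* = 302.
With the tax collected from buyers, demand (in seller-price terms) shifts: qd = 546 − 4(p + 13.5).
New equilibrium: buyers pay 68.5, producers receive 55, q = 272. (Wedge: pb − ps = 13.5.)

Buyers pay 68.5; producers receive 55; quantity = 272.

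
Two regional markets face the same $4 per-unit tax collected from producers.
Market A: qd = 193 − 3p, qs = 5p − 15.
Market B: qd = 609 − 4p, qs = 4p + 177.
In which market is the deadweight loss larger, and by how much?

Market B, by $1.

Market A: pre-tax p* = $26, q* = 115; post-tax q = 107.5; deadweight loss = $15.
Market B: pre-tax p* = $54, q* = 393; post-tax q = 385; deadweight loss = $16.
Difference: $15 vs $16 → market B is larger by $1.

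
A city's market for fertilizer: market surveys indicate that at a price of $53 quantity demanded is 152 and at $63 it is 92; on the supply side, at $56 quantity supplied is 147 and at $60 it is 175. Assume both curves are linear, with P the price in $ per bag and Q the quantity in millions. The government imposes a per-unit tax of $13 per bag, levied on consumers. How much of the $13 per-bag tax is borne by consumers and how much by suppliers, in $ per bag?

Consumers bear $7 per bag; suppliers bear $6 per bag.

Demand slope: (92 − 152)/(63 − 53) = -6, so Qd = 470 − 6P.
Supply slope: (175 − 147)/(60 − 56) = 7, so Qs = 7P − 245.
Before the tax: set 470 − 6P = 7P − 245 → P* = $55, Q* = 140.
With the tax collected from consumers, demand (in seller-price terms) shifts: Qd = 470 − 6(P + 13).
Solving gives Q = 98 with consumers paying $62 and suppliers receiving $49 (the $13 wedge).
Burden on consumers: $7; on suppliers: $6. (They sum to $13.)
The less price-elastic side of the market bears the larger share of a per-unit tax.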